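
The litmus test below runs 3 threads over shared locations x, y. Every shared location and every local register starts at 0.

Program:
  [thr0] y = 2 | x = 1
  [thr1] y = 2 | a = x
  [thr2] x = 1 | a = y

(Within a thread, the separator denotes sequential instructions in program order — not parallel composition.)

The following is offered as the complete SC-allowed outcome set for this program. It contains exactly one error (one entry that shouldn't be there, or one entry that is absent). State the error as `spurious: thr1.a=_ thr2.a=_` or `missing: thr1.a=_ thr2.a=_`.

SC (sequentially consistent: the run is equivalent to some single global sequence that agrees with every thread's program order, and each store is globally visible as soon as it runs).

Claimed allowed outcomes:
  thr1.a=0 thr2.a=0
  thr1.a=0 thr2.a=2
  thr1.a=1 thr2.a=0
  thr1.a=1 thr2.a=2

outcome vector order: (thr1.a,thr2.a)
[SC] allowed = {<0 2> <1 0> <1 2>}
claimed∖SC = {<0 0>}

spurious: thr1.a=0 thr2.a=0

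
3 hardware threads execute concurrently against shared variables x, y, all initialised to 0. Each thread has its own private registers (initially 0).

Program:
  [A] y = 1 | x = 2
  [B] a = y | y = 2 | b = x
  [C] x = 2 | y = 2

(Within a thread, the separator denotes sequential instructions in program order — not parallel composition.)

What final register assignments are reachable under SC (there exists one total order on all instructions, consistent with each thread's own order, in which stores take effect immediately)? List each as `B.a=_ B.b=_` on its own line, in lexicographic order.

outcome vector order: (B.a,B.b)
|SC outcomes| = 5

B.a=0 B.b=0
B.a=0 B.b=2
B.a=1 B.b=0
B.a=1 B.b=2
B.a=2 B.b=2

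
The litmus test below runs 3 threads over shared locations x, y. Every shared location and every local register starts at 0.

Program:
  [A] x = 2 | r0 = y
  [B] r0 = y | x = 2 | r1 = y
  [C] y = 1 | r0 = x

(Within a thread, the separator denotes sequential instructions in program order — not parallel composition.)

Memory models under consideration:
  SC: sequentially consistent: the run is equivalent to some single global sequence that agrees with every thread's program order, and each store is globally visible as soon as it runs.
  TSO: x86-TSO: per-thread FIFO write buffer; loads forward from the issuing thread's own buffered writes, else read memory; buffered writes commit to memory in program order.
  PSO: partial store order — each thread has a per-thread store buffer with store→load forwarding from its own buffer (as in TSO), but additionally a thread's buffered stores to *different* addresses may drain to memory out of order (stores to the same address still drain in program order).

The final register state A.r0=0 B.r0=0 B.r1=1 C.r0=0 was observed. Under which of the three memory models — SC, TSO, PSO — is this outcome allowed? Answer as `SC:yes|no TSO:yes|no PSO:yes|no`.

outcome vector order: (A.r0,B.r0,B.r1,C.r0)
under SC → (0,0,0,2), (0,0,1,2), (0,1,1,2), (1,0,0,2), (1,0,1,0), (1,0,1,2), (1,1,1,0), (1,1,1,2)
under TSO → (0,0,0,0), (0,0,0,2), (0,0,1,0), (0,0,1,2), (0,1,1,0), (0,1,1,2), (1,0,0,0), (1,0,0,2), (1,0,1,0), (1,0,1,2), (1,1,1,0), (1,1,1,2)
under PSO → (0,0,0,0), (0,0,0,2), (0,0,1,0), (0,0,1,2), (0,1,1,0), (0,1,1,2), (1,0,0,0), (1,0,0,2), (1,0,1,0), (1,0,1,2), (1,1,1,0), (1,1,1,2)
target (0,0,1,0) ∈ {TSO,PSO}

SC:no TSO:yes PSO:yes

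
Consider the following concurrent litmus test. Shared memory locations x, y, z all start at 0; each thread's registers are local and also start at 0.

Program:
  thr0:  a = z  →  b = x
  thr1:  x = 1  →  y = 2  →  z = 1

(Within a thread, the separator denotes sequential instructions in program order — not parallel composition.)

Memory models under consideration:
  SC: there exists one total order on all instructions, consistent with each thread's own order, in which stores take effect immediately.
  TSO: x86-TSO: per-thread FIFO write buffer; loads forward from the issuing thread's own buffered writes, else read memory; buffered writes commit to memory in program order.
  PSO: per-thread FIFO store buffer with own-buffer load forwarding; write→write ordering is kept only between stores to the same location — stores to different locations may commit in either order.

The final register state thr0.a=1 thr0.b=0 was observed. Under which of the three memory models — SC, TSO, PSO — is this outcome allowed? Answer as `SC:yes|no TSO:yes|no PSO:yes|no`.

SC:no TSO:no PSO:yes

outcome vector order: (thr0.a,thr0.b)
[SC] allowed = {<0 0>, <0 1>, <1 1>}
[TSO] allowed = {<0 0>, <0 1>, <1 1>}
[PSO] allowed = {<0 0>, <0 1>, <1 0>, <1 1>}
target <1 0> ∈ {PSO}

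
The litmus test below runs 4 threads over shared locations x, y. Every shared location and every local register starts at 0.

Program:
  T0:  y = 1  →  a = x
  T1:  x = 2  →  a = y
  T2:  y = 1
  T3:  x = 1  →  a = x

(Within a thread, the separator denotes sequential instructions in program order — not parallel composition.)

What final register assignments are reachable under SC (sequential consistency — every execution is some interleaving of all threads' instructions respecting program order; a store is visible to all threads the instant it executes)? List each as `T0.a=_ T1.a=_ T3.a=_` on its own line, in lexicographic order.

outcome vector order: (T0.a,T1.a,T3.a)
|SC outcomes| = 9

T0.a=0 T1.a=1 T3.a=1
T0.a=0 T1.a=1 T3.a=2
T0.a=1 T1.a=0 T3.a=1
T0.a=1 T1.a=1 T3.a=1
T0.a=1 T1.a=1 T3.a=2
T0.a=2 T1.a=0 T3.a=1
T0.a=2 T1.a=0 T3.a=2
T0.a=2 T1.a=1 T3.a=1
T0.a=2 T1.a=1 T3.a=2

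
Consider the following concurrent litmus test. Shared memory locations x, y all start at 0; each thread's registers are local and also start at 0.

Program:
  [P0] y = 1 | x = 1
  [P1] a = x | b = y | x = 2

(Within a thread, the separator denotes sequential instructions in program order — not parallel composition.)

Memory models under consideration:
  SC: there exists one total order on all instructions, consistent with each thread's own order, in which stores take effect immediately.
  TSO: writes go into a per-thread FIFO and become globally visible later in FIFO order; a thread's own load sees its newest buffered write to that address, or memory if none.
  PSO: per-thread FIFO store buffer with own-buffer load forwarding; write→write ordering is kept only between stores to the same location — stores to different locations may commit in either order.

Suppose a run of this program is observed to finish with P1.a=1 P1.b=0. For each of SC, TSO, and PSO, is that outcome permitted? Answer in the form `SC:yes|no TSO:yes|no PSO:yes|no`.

SC:no TSO:no PSO:yes

outcome vector order: (P1.a,P1.b)
SC: 3 outcomes — {00, 01, 11}
TSO: 3 outcomes — {00, 01, 11}
PSO: 4 outcomes — {00, 01, 10, 11}
target 10 ∈ {PSO}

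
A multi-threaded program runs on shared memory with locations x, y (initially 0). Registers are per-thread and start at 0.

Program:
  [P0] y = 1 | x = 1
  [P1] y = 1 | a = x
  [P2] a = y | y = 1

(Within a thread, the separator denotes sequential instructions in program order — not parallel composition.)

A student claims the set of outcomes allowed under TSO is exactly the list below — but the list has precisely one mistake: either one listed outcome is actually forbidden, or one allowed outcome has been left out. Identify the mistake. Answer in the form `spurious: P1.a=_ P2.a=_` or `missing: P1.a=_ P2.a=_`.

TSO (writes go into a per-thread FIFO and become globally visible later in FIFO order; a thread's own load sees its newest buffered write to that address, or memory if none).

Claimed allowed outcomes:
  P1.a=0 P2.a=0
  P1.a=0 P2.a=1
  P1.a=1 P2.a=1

missing: P1.a=1 P2.a=0

outcome vector order: (P1.a,P2.a)
TSO (4): (0,0) (0,1) (1,0) (1,1)
TSO∖claimed = {(1,0)}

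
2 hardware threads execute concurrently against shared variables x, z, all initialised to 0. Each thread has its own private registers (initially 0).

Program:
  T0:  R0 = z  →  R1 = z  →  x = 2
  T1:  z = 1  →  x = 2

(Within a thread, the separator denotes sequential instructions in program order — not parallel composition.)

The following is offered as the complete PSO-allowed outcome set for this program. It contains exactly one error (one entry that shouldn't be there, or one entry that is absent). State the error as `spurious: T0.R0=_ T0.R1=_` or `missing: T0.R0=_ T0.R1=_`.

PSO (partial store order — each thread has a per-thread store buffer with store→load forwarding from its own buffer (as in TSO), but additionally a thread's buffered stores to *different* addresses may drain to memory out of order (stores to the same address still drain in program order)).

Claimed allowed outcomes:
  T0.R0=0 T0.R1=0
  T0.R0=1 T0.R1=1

missing: T0.R0=0 T0.R1=1

outcome vector order: (T0.R0,T0.R1)
[PSO] allowed = {(0,0); (0,1); (1,1)}
PSO∖claimed = {(0,1)}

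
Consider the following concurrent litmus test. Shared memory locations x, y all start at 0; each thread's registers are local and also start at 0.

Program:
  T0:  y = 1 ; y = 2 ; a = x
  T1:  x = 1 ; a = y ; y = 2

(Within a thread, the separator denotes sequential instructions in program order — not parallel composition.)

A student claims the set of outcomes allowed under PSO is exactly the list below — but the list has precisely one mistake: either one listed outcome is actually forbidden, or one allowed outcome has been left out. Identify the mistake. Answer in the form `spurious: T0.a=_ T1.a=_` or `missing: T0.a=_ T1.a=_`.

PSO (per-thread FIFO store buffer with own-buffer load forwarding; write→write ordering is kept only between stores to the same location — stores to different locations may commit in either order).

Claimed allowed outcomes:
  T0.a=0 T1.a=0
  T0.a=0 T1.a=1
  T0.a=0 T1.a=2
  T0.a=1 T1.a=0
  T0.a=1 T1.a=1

outcome vector order: (T0.a,T1.a)
[PSO] allowed = {(0,0), (0,1), (0,2), (1,0), (1,1), (1,2)}
PSO∖claimed = {(1,2)}

missing: T0.a=1 T1.a=2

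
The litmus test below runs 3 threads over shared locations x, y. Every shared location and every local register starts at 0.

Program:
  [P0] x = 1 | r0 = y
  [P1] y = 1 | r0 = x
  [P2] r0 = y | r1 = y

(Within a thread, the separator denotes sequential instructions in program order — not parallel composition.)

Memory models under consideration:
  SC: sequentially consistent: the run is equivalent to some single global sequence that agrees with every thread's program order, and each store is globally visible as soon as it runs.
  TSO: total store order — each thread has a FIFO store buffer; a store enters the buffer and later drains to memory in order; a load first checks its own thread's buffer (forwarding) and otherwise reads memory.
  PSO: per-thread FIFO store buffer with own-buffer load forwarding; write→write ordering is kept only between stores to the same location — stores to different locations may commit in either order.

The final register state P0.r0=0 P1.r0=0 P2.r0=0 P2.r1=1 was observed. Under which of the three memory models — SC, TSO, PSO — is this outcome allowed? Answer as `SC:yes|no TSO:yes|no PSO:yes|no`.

outcome vector order: (P0.r0,P1.r0,P2.r0,P2.r1)
under SC → <0 1 0 0>; <0 1 0 1>; <0 1 1 1>; <1 0 0 0>; <1 0 0 1>; <1 0 1 1>; <1 1 0 0>; <1 1 0 1>; <1 1 1 1>
under TSO → <0 0 0 0>; <0 0 0 1>; <0 0 1 1>; <0 1 0 0>; <0 1 0 1>; <0 1 1 1>; <1 0 0 0>; <1 0 0 1>; <1 0 1 1>; <1 1 0 0>; <1 1 0 1>; <1 1 1 1>
under PSO → <0 0 0 0>; <0 0 0 1>; <0 0 1 1>; <0 1 0 0>; <0 1 0 1>; <0 1 1 1>; <1 0 0 0>; <1 0 0 1>; <1 0 1 1>; <1 1 0 0>; <1 1 0 1>; <1 1 1 1>
target <0 0 0 1> ∈ {TSO,PSO}

SC:no TSO:yes PSO:yes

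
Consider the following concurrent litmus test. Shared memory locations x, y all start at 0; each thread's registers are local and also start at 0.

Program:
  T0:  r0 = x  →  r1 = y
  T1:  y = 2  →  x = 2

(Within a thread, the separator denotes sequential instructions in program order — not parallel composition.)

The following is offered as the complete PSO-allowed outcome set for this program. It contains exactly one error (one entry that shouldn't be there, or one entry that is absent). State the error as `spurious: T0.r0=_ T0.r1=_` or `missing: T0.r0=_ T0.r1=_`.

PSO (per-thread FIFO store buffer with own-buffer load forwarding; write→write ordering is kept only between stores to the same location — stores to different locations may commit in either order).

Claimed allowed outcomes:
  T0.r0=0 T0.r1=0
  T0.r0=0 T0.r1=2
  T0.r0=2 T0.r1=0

outcome vector order: (T0.r0,T0.r1)
[PSO] allowed = {00; 02; 20; 22}
PSO∖claimed = {22}

missing: T0.r0=2 T0.r1=2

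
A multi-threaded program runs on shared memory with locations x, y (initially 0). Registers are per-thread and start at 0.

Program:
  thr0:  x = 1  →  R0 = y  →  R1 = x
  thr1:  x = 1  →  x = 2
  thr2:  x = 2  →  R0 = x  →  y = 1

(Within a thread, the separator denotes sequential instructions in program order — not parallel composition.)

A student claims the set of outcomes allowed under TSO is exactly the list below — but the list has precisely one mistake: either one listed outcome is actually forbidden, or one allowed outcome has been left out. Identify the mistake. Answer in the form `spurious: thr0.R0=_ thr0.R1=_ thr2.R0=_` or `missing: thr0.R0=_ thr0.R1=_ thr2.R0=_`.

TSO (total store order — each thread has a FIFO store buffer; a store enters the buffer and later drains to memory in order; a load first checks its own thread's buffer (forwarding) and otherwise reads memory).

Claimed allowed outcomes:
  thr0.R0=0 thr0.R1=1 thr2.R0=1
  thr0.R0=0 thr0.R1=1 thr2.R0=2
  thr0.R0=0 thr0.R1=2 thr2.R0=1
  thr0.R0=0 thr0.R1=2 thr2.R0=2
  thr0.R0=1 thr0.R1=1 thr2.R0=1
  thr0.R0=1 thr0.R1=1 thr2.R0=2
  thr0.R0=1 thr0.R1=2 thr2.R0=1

outcome vector order: (thr0.R0,thr0.R1,thr2.R0)
TSO: 8 outcomes — {(0,1,1), (0,1,2), (0,2,1), (0,2,2), (1,1,1), (1,1,2), (1,2,1), (1,2,2)}
TSO∖claimed = {(1,2,2)}

missing: thr0.R0=1 thr0.R1=2 thr2.R0=2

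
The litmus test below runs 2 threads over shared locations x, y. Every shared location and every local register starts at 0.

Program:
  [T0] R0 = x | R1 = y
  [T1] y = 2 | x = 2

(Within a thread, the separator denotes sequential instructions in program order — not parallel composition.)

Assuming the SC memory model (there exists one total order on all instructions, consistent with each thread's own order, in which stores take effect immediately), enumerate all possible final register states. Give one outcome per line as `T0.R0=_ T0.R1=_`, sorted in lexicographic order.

T0.R0=0 T0.R1=0
T0.R0=0 T0.R1=2
T0.R0=2 T0.R1=2

outcome vector order: (T0.R0,T0.R1)
|SC outcomes| = 3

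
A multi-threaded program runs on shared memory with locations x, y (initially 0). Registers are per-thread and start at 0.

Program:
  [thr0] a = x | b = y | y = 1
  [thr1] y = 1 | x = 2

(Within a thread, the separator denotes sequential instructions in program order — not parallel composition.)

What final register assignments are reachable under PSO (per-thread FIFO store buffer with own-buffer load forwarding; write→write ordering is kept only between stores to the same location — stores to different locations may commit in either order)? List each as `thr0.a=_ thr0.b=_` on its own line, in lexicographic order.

outcome vector order: (thr0.a,thr0.b)
|PSO outcomes| = 4

thr0.a=0 thr0.b=0
thr0.a=0 thr0.b=1
thr0.a=2 thr0.b=0
thr0.a=2 thr0.b=1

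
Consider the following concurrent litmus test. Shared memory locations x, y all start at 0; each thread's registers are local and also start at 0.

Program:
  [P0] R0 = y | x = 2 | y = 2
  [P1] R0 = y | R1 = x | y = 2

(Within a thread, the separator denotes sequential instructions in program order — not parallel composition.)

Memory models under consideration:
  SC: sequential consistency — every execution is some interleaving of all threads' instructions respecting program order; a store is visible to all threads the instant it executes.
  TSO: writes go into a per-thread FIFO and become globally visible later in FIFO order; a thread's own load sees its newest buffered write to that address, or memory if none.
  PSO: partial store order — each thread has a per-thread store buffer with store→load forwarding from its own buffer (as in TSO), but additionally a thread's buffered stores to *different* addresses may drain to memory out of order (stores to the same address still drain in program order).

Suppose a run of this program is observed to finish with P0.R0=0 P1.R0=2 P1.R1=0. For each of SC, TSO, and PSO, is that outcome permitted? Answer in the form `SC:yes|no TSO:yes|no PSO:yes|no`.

outcome vector order: (P0.R0,P1.R0,P1.R1)
[SC] allowed = {0/0/0 0/0/2 0/2/2 2/0/0}
[TSO] allowed = {0/0/0 0/0/2 0/2/2 2/0/0}
[PSO] allowed = {0/0/0 0/0/2 0/2/0 0/2/2 2/0/0}
target 0/2/0 ∈ {PSO}

SC:no TSO:no PSO:yes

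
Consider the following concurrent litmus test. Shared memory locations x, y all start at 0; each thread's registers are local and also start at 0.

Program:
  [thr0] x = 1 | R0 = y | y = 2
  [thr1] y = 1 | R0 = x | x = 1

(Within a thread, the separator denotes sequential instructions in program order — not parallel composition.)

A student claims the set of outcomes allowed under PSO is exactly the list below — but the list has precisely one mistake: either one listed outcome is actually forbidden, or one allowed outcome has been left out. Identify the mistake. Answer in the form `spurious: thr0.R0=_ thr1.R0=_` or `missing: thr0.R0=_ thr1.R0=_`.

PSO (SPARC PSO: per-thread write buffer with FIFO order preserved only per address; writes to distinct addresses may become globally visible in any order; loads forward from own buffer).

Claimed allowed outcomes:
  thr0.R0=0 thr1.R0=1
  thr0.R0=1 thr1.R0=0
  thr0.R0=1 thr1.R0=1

outcome vector order: (thr0.R0,thr1.R0)
under PSO → (0,0) (0,1) (1,0) (1,1)
PSO∖claimed = {(0,0)}

missing: thr0.R0=0 thr1.R0=0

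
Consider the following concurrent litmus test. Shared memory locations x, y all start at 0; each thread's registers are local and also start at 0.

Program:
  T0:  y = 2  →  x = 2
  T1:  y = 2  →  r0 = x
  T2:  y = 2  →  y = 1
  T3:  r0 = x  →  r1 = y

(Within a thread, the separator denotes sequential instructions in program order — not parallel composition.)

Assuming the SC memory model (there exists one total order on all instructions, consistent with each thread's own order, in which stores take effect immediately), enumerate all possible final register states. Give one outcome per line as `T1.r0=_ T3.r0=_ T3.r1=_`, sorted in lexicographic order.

T1.r0=0 T3.r0=0 T3.r1=0
T1.r0=0 T3.r0=0 T3.r1=1
T1.r0=0 T3.r0=0 T3.r1=2
T1.r0=0 T3.r0=2 T3.r1=1
T1.r0=0 T3.r0=2 T3.r1=2
T1.r0=2 T3.r0=0 T3.r1=0
T1.r0=2 T3.r0=0 T3.r1=1
T1.r0=2 T3.r0=0 T3.r1=2
T1.r0=2 T3.r0=2 T3.r1=1
T1.r0=2 T3.r0=2 T3.r1=2

outcome vector order: (T1.r0,T3.r0,T3.r1)
|SC outcomes| = 10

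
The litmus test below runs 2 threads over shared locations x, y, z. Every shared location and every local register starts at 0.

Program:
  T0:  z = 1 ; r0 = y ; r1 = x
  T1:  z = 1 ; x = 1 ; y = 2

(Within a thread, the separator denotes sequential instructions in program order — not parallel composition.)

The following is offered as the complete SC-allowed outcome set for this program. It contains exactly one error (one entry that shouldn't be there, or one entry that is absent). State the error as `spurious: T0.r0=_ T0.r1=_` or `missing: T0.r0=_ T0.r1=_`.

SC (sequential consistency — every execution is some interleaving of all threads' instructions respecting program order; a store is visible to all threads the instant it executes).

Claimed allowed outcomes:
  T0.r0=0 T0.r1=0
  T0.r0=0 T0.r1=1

outcome vector order: (T0.r0,T0.r1)
[SC] allowed = {00; 01; 21}
SC∖claimed = {21}

missing: T0.r0=2 T0.r1=1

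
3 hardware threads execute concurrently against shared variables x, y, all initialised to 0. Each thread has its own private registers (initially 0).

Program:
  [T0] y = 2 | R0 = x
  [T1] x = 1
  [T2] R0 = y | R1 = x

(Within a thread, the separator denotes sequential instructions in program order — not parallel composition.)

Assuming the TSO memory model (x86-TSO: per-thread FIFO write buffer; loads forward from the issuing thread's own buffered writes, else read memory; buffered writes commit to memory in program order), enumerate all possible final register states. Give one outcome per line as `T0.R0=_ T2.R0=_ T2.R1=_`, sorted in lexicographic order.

T0.R0=0 T2.R0=0 T2.R1=0
T0.R0=0 T2.R0=0 T2.R1=1
T0.R0=0 T2.R0=2 T2.R1=0
T0.R0=0 T2.R0=2 T2.R1=1
T0.R0=1 T2.R0=0 T2.R1=0
T0.R0=1 T2.R0=0 T2.R1=1
T0.R0=1 T2.R0=2 T2.R1=0
T0.R0=1 T2.R0=2 T2.R1=1

outcome vector order: (T0.R0,T2.R0,T2.R1)
|TSO outcomes| = 8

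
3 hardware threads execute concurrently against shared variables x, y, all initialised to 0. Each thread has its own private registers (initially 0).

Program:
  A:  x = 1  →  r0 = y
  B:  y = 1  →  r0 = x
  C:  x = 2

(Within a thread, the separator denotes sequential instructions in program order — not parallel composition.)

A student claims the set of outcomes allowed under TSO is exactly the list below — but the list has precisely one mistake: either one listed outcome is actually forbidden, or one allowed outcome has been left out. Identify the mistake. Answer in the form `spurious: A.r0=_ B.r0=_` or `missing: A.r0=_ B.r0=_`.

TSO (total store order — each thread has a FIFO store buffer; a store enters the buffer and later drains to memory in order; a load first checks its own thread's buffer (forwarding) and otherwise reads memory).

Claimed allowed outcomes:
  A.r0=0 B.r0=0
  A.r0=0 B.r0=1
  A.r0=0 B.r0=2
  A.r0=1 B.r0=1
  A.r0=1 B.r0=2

missing: A.r0=1 B.r0=0

outcome vector order: (A.r0,B.r0)
[TSO] allowed = {00 01 02 10 11 12}
TSO∖claimed = {10}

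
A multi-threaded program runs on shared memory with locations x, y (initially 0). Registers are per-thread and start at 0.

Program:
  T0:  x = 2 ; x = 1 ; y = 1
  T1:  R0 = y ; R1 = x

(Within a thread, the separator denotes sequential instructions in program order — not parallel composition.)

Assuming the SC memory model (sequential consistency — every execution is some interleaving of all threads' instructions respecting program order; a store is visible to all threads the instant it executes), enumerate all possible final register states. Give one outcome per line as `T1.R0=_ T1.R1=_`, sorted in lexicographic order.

outcome vector order: (T1.R0,T1.R1)
|SC outcomes| = 4

T1.R0=0 T1.R1=0
T1.R0=0 T1.R1=1
T1.R0=0 T1.R1=2
T1.R0=1 T1.R1=1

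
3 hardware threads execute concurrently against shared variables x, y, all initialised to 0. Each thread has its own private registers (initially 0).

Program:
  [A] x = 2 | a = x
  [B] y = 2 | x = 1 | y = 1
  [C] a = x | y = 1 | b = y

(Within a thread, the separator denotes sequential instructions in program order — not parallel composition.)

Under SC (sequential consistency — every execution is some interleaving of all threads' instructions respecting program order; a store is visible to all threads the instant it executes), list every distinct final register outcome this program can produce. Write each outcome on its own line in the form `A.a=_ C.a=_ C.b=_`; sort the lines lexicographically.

A.a=1 C.a=0 C.b=1
A.a=1 C.a=0 C.b=2
A.a=1 C.a=1 C.b=1
A.a=1 C.a=2 C.b=1
A.a=1 C.a=2 C.b=2
A.a=2 C.a=0 C.b=1
A.a=2 C.a=0 C.b=2
A.a=2 C.a=1 C.b=1
A.a=2 C.a=2 C.b=1
A.a=2 C.a=2 C.b=2

outcome vector order: (A.a,C.a,C.b)
|SC outcomes| = 10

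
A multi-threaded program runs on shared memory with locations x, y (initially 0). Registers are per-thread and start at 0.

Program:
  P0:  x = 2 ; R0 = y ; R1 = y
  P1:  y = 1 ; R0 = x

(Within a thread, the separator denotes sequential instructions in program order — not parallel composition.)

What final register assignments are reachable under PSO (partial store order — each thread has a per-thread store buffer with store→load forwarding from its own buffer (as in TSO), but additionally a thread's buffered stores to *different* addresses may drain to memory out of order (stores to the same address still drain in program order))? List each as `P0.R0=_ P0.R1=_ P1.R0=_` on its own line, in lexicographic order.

P0.R0=0 P0.R1=0 P1.R0=0
P0.R0=0 P0.R1=0 P1.R0=2
P0.R0=0 P0.R1=1 P1.R0=0
P0.R0=0 P0.R1=1 P1.R0=2
P0.R0=1 P0.R1=1 P1.R0=0
P0.R0=1 P0.R1=1 P1.R0=2

outcome vector order: (P0.R0,P0.R1,P1.R0)
|PSO outcomes| = 6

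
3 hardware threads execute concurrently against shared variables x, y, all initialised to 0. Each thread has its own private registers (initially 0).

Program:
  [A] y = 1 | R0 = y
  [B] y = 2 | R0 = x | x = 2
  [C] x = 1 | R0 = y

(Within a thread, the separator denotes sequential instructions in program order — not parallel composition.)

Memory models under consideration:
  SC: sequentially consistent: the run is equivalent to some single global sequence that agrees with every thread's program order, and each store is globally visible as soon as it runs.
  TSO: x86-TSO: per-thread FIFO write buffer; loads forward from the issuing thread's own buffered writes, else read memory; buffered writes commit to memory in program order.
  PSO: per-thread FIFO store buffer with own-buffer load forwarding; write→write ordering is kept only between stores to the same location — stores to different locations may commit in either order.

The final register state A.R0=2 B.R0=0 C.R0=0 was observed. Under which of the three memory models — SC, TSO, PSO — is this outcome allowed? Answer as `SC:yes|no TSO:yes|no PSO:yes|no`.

outcome vector order: (A.R0,B.R0,C.R0)
SC (9): (1,0,1) (1,0,2) (1,1,0) (1,1,1) (1,1,2) (2,0,2) (2,1,0) (2,1,1) (2,1,2)
TSO (12): (1,0,0) (1,0,1) (1,0,2) (1,1,0) (1,1,1) (1,1,2) (2,0,0) (2,0,1) (2,0,2) (2,1,0) (2,1,1) (2,1,2)
PSO (12): (1,0,0) (1,0,1) (1,0,2) (1,1,0) (1,1,1) (1,1,2) (2,0,0) (2,0,1) (2,0,2) (2,1,0) (2,1,1) (2,1,2)
target (2,0,0) ∈ {TSO,PSO}

SC:no TSO:yes PSO:yes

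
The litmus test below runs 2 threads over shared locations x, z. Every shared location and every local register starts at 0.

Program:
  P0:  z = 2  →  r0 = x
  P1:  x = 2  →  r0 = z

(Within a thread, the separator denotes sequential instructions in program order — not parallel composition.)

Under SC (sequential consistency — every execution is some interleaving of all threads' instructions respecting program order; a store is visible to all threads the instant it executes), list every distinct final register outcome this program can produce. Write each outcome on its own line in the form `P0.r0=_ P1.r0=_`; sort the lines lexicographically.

P0.r0=0 P1.r0=2
P0.r0=2 P1.r0=0
P0.r0=2 P1.r0=2

outcome vector order: (P0.r0,P1.r0)
|SC outcomes| = 3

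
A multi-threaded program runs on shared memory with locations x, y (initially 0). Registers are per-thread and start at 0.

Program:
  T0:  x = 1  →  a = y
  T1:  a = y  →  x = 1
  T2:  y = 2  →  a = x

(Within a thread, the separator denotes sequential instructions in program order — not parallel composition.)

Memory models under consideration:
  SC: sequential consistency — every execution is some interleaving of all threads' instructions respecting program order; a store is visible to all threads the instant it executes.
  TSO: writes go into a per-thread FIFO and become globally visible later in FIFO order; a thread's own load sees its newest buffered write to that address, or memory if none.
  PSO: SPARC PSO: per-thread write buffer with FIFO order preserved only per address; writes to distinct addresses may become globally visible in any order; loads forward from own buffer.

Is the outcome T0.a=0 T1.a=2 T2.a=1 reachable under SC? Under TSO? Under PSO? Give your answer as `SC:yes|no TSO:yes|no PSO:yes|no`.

SC:yes TSO:yes PSO:yes

outcome vector order: (T0.a,T1.a,T2.a)
SC: 6 outcomes — {001 021 200 201 220 221}
TSO: 8 outcomes — {000 001 020 021 200 201 220 221}
PSO: 8 outcomes — {000 001 020 021 200 201 220 221}
target 021 ∈ {SC,TSO,PSO}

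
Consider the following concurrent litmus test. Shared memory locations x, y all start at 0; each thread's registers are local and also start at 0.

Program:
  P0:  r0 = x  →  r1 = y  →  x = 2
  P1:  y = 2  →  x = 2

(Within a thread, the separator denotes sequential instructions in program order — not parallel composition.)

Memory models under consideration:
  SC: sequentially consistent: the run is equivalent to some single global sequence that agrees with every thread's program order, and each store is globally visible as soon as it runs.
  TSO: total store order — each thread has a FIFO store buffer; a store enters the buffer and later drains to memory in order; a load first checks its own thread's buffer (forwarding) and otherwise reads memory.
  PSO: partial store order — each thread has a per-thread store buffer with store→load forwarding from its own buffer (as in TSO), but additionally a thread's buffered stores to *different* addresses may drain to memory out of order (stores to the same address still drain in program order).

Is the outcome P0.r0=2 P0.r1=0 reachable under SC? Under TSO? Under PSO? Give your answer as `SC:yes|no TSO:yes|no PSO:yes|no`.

outcome vector order: (P0.r0,P0.r1)
[SC] allowed = {(0,0) (0,2) (2,2)}
[TSO] allowed = {(0,0) (0,2) (2,2)}
[PSO] allowed = {(0,0) (0,2) (2,0) (2,2)}
target (2,0) ∈ {PSO}

SC:no TSO:no PSO:yes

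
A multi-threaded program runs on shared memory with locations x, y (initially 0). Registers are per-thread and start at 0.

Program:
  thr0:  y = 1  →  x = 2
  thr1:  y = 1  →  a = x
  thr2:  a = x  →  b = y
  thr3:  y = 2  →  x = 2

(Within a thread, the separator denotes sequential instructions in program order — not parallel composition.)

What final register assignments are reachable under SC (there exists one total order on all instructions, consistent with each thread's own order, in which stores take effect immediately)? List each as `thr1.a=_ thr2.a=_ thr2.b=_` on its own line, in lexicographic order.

outcome vector order: (thr1.a,thr2.a,thr2.b)
|SC outcomes| = 10

thr1.a=0 thr2.a=0 thr2.b=0
thr1.a=0 thr2.a=0 thr2.b=1
thr1.a=0 thr2.a=0 thr2.b=2
thr1.a=0 thr2.a=2 thr2.b=1
thr1.a=0 thr2.a=2 thr2.b=2
thr1.a=2 thr2.a=0 thr2.b=0
thr1.a=2 thr2.a=0 thr2.b=1
thr1.a=2 thr2.a=0 thr2.b=2
thr1.a=2 thr2.a=2 thr2.b=1
thr1.a=2 thr2.a=2 thr2.b=2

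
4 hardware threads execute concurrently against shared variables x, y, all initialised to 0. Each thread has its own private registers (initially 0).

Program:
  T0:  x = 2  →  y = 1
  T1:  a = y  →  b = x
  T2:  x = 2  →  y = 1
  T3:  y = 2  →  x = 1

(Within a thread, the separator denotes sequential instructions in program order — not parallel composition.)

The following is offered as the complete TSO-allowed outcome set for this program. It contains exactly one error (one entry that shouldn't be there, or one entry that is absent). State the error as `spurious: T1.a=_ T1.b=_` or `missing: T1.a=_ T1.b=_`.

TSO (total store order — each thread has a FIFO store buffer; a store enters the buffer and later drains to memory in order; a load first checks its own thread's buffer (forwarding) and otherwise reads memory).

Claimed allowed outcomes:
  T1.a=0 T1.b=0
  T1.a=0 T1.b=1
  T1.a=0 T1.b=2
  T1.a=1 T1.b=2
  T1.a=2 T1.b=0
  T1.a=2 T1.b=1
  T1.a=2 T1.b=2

missing: T1.a=1 T1.b=1

outcome vector order: (T1.a,T1.b)
TSO: 8 outcomes — {<0 0> <0 1> <0 2> <1 1> <1 2> <2 0> <2 1> <2 2>}
TSO∖claimed = {<1 1>}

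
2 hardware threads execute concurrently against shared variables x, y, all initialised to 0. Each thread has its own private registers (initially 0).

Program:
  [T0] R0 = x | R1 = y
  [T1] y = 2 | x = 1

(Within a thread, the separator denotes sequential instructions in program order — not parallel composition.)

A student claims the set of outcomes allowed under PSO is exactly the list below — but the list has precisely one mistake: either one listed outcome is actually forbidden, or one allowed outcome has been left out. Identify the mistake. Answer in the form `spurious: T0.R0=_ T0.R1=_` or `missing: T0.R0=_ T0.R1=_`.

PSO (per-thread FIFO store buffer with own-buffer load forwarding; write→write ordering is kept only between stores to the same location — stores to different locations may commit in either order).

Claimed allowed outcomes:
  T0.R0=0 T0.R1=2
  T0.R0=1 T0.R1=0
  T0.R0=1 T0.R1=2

outcome vector order: (T0.R0,T0.R1)
under PSO → 00, 02, 10, 12
PSO∖claimed = {00}

missing: T0.R0=0 T0.R1=0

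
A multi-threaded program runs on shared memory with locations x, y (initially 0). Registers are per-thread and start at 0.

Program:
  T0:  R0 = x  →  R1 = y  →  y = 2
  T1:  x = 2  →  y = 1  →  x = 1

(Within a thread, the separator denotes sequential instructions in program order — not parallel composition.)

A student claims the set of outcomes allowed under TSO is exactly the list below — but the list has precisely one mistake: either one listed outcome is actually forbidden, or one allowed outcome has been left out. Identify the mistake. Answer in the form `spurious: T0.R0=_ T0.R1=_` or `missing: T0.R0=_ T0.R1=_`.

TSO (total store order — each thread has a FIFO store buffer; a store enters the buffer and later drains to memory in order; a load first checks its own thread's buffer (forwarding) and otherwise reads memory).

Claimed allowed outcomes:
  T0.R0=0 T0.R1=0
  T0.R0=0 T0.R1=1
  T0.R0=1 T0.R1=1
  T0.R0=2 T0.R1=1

missing: T0.R0=2 T0.R1=0

outcome vector order: (T0.R0,T0.R1)
TSO (5): 0/0; 0/1; 1/1; 2/0; 2/1
TSO∖claimed = {2/0}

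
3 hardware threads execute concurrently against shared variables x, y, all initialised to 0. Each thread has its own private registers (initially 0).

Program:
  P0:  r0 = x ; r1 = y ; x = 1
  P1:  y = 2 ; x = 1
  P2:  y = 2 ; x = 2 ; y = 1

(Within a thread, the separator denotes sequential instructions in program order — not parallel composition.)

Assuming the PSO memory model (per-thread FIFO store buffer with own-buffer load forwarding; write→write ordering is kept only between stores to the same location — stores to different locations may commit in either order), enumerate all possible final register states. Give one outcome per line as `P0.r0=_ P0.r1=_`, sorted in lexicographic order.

P0.r0=0 P0.r1=0
P0.r0=0 P0.r1=1
P0.r0=0 P0.r1=2
P0.r0=1 P0.r1=0
P0.r0=1 P0.r1=1
P0.r0=1 P0.r1=2
P0.r0=2 P0.r1=0
P0.r0=2 P0.r1=1
P0.r0=2 P0.r1=2

outcome vector order: (P0.r0,P0.r1)
|PSO outcomes| = 9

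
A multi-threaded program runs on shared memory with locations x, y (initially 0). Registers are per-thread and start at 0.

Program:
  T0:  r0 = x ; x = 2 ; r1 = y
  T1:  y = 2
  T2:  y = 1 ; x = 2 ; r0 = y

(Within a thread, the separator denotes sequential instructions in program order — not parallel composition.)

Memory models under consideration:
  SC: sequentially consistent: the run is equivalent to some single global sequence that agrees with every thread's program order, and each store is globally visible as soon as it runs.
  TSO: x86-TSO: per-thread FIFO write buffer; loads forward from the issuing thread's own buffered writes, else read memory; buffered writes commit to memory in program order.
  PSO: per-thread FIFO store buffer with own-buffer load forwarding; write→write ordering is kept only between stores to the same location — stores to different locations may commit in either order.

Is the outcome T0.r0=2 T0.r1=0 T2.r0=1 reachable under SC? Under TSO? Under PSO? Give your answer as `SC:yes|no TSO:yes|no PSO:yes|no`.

SC:no TSO:no PSO:yes

outcome vector order: (T0.r0,T0.r1,T2.r0)
SC (10): 0/0/1; 0/0/2; 0/1/1; 0/1/2; 0/2/1; 0/2/2; 2/1/1; 2/1/2; 2/2/1; 2/2/2
TSO (10): 0/0/1; 0/0/2; 0/1/1; 0/1/2; 0/2/1; 0/2/2; 2/1/1; 2/1/2; 2/2/1; 2/2/2
PSO (12): 0/0/1; 0/0/2; 0/1/1; 0/1/2; 0/2/1; 0/2/2; 2/0/1; 2/0/2; 2/1/1; 2/1/2; 2/2/1; 2/2/2
target 2/0/1 ∈ {PSO}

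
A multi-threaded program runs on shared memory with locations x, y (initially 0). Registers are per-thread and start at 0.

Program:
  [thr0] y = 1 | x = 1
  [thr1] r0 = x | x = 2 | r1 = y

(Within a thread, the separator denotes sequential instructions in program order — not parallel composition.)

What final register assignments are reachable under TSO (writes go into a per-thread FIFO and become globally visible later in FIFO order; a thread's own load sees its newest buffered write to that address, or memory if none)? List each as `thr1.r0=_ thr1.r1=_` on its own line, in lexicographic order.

outcome vector order: (thr1.r0,thr1.r1)
|TSO outcomes| = 3

thr1.r0=0 thr1.r1=0
thr1.r0=0 thr1.r1=1
thr1.r0=1 thr1.r1=1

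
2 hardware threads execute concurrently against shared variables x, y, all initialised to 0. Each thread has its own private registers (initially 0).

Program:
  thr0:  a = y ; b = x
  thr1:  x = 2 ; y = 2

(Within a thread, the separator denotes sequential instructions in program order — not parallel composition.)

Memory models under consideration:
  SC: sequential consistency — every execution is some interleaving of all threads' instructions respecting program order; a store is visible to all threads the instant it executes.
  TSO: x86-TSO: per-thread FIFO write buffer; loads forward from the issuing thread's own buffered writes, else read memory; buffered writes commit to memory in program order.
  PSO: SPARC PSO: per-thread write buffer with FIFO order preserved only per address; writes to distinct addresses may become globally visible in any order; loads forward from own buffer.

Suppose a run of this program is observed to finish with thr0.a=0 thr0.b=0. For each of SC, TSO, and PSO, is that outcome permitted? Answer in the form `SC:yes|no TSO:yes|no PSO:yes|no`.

outcome vector order: (thr0.a,thr0.b)
[SC] allowed = {<0 0>; <0 2>; <2 2>}
[TSO] allowed = {<0 0>; <0 2>; <2 2>}
[PSO] allowed = {<0 0>; <0 2>; <2 0>; <2 2>}
target <0 0> ∈ {SC,TSO,PSO}

SC:yes TSO:yes PSO:yes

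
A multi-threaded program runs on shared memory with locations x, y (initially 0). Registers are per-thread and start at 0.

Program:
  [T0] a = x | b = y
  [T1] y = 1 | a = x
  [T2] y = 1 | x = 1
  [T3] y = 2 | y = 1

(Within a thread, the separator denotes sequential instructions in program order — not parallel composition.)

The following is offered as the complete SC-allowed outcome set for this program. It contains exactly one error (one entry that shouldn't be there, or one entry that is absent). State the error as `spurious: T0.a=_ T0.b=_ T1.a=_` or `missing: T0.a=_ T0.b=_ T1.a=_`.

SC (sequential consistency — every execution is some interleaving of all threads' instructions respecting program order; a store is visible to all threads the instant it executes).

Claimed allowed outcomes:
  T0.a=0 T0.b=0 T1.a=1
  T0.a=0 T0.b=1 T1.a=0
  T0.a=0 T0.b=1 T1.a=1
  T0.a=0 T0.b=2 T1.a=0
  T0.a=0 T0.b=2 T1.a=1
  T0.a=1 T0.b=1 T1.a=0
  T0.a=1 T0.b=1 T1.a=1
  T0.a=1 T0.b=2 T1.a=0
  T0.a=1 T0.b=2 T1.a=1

outcome vector order: (T0.a,T0.b,T1.a)
SC: 10 outcomes — {(0,0,0), (0,0,1), (0,1,0), (0,1,1), (0,2,0), (0,2,1), (1,1,0), (1,1,1), (1,2,0), (1,2,1)}
SC∖claimed = {(0,0,0)}

missing: T0.a=0 T0.b=0 T1.a=0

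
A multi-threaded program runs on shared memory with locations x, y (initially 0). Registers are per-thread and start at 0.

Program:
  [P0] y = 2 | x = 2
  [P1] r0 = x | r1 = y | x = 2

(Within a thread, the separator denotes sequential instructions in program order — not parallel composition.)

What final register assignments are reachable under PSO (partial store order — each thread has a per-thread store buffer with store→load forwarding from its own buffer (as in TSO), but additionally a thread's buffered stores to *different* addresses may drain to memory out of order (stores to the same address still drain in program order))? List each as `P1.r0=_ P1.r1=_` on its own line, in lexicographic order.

outcome vector order: (P1.r0,P1.r1)
|PSO outcomes| = 4

P1.r0=0 P1.r1=0
P1.r0=0 P1.r1=2
P1.r0=2 P1.r1=0
P1.r0=2 P1.r1=2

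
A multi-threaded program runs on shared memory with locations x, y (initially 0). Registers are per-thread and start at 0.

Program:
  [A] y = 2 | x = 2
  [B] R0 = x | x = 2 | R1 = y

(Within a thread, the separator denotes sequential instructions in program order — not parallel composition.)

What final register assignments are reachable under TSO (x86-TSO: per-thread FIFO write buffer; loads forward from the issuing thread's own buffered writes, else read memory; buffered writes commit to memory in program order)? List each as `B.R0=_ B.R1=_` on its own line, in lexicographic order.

outcome vector order: (B.R0,B.R1)
|TSO outcomes| = 3

B.R0=0 B.R1=0
B.R0=0 B.R1=2
B.R0=2 B.R1=2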